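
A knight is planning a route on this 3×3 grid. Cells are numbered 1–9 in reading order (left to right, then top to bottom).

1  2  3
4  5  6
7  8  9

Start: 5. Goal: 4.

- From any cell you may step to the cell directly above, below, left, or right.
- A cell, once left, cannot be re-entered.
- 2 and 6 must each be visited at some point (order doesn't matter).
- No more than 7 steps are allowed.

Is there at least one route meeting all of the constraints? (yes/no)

yes

One route that works: 5 → 6 → 3 → 2 → 1 → 4.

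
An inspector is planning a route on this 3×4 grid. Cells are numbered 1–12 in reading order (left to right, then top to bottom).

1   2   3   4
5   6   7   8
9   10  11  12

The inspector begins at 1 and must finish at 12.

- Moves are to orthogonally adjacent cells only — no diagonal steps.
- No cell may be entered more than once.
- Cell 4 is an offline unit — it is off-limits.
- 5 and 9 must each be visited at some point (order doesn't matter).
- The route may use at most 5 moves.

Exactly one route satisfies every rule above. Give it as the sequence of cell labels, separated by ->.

Any route must reach 5 and 9 and still end at 12 within 5 moves, so the order of the required stops is forced.
Route from 1: down 2 to 9, right 3 to 12 — 5 moves in all.
Check: all required cells visited; 5 ≤ 5 moves.

1 -> 5 -> 9 -> 10 -> 11 -> 12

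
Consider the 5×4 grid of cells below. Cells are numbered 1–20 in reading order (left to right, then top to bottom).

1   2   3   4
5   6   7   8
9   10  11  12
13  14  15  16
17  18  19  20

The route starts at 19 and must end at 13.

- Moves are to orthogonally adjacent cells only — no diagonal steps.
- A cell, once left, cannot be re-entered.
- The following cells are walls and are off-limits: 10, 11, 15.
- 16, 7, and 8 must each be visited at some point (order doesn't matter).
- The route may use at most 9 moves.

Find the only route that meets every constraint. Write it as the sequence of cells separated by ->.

The budget equals the shortest possible length, so every move has to be on a shortest route through the required cells.
Route from 19: right 1 to 20, up 3 to 8, left 3 to 5, down 2 to 13 — 9 moves in all.
Check: all required cells visited; 9 ≤ 9 moves.

19 -> 20 -> 16 -> 12 -> 8 -> 7 -> 6 -> 5 -> 9 -> 13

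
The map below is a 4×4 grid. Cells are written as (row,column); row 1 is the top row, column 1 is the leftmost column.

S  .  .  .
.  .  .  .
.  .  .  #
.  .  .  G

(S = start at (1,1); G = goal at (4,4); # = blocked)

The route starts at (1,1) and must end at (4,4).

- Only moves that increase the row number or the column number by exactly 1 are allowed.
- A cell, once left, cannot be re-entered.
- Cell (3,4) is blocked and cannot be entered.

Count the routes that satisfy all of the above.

10

A right/down-only route from (1,1) to (4,4) makes exactly 3 down-moves and 3 right-moves in some order.
With no other constraints that would be C(6,3) = 20 routes.
Subtract routes through each blocked cell (inclusion–exclusion for overlaps): − through (3,4): 10 → 10.
That gives 10 routes.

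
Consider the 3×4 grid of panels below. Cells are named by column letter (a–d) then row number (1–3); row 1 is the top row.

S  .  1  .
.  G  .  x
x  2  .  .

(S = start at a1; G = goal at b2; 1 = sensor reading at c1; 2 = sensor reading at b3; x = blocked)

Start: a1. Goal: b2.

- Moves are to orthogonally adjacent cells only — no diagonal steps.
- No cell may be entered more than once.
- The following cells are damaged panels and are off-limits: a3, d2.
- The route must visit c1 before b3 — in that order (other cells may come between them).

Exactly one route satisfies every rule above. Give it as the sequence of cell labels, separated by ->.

The waypoints must appear in the order c1, b3, with no cell reused.
Route from a1: 2× right (reaching c1), 2× down (reaching c3), left to b3, up to b2 — 6 moves in all.
Check: order respected (1 at step 2, 2 at step 5).

a1 -> b1 -> c1 -> c2 -> c3 -> b3 -> b2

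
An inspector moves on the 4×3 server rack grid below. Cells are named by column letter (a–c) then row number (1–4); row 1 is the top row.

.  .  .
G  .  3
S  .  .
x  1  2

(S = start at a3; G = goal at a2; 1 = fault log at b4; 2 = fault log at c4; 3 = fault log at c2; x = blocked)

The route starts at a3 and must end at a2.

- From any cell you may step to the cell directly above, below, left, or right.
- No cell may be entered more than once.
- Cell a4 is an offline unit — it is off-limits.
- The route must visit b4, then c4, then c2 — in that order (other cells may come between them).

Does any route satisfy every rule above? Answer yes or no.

One route that works: a3 → b3 → b4 → c4 → c3 → c2 → b2 → a2.

yes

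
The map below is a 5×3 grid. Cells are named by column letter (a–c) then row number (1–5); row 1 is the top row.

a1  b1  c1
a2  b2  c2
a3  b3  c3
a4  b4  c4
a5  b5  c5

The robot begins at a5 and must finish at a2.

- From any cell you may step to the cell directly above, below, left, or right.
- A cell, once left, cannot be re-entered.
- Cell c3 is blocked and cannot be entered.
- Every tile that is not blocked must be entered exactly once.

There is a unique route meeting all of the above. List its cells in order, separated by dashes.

a5 - b5 - c5 - c4 - b4 - a4 - a3 - b3 - b2 - c2 - c1 - b1 - a1 - a2

Need to visit all 14 open cells exactly once, starting at a5 and ending at a2.
Route from a5: 2× right (reaching c5), up to c4, 2× left (reaching a4), up to a3, right to b3, up to b2, right to c2, up to c1, 2× left (reaching a1), down to a2 — 13 moves in all.
Check: all 14 open cells covered.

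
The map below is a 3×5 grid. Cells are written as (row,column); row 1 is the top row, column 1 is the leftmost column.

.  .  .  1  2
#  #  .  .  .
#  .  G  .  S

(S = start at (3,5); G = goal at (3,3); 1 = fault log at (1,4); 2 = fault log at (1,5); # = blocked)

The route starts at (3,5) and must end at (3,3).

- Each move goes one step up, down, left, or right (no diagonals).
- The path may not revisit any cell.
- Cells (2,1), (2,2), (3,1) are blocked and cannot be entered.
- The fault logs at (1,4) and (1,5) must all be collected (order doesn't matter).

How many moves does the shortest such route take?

Any route passes through (1,4) and (1,5) in some order between (3,5) and (3,3). Summing Manhattan distances along each leg and taking the cheapest ordering ((3,5) → (1,5) → (1,4) → (3,3)) gives a lower bound of 2 + 1 + 3 = 6 moves.
A route of 6 moves achieves this: (3,5) → (2,5) → (1,5) → (1,4) → (2,4) → (3,4) → (3,3).
Since 6 matches the lower bound, it is optimal.

6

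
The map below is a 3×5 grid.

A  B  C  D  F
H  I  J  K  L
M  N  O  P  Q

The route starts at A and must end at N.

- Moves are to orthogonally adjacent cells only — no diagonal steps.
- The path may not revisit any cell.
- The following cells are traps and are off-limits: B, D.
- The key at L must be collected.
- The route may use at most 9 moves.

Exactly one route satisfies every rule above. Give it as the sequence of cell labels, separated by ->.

A -> H -> I -> J -> K -> L -> Q -> P -> O -> N

The 9-move cap with required stops at L leaves no slack for detours.
Route from A: down to H, 4× right (reaching L), down to Q, 3× left (reaching N) — 9 moves in all.
Check: all required cells visited; 9 ≤ 9 moves.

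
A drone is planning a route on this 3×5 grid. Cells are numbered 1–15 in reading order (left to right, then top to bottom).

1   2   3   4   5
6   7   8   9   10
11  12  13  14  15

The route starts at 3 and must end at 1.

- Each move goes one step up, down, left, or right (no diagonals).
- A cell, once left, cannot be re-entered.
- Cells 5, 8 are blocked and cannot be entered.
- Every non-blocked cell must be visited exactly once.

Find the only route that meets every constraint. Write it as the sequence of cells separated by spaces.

3 4 9 10 15 14 13 12 11 6 7 2 1

Need to visit all 13 open cells exactly once, starting at 3 and ending at 1.
Cell 15 has only two open neighbours (10 and 14), so the path must pass straight through it: one of those is the cell it's entered from and the other is where it exits.
Route from 3: right 1 to 4, down 1 to 9, right 1 to 10, down 1 to 15, left 4 to 11, up 1 to 6, right 1 to 7, up 1 to 2, left 1 to 1 — 12 moves in all.
Check: all 13 open cells covered.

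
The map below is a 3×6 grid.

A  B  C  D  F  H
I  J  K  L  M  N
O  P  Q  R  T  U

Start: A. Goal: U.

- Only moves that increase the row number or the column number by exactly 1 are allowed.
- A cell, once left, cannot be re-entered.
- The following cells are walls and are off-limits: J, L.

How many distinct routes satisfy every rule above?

5

A right/down-only route from A to U makes exactly 2 down-moves and 5 right-moves in some order.
With no other constraints that would be C(7,2) = 21 routes.
Subtract routes through each blocked cell (inclusion–exclusion for overlaps): − through J: 10 − through L: 12 + through J&L: 6 → 5.
That gives 5 routes.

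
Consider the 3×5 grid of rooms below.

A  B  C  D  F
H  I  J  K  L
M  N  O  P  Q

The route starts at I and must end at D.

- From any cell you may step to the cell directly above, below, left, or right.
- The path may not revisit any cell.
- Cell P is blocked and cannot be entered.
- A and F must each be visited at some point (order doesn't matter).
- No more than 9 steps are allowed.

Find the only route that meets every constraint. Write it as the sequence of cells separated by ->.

I -> H -> A -> B -> C -> J -> K -> L -> F -> D

Any route must reach A and F and still end at D within 9 moves, so the order of the required stops is forced.
Route from I: left to H, up to A, 2× right (reaching C), down to J, 2× right (reaching L), up to F, left to D — 9 moves in all.
Check: all required cells visited; 9 ≤ 9 moves.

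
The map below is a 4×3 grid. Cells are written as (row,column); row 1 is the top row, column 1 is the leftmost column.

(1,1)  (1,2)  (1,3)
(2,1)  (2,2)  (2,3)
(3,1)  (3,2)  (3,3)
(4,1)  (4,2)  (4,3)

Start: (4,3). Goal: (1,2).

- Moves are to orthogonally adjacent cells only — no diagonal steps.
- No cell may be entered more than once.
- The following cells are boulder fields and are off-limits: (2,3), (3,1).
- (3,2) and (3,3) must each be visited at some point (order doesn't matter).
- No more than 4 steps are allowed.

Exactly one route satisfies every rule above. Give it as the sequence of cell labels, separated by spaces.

Any route must reach (3,2) and (3,3) and still end at (1,2) within 4 moves, so the order of the required stops is forced.
Route from (4,3): up to (3,3), left to (3,2), 2× up (reaching (1,2)) — 4 moves in all.
Check: all required cells visited; 4 ≤ 4 moves.

(4,3) (3,3) (3,2) (2,2) (1,2)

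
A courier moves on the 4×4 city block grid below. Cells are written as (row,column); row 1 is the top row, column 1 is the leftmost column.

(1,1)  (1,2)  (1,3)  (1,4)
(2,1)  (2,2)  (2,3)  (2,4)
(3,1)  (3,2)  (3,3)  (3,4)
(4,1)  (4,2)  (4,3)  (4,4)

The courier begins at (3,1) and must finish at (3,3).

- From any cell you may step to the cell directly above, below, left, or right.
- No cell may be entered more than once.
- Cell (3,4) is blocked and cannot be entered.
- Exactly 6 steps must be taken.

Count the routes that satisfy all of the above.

7

Need simple routes of exactly 6 moves from (3,1) to (3,3) (Manhattan distance 2, so 2 moves are spent on a detour and 2 undoing it).
Enumerating: (3,1) (2,1) (1,1) (1,2) (2,2) (3,2) (3,3) | (3,1) (2,1) (1,1) (1,2) (2,2) (2,3) (3,3) | (3,1) (2,1) (1,1) (1,2) (1,3) (2,3) (3,3) | (3,1) (2,1) (2,2) (1,2) (1,3) (2,3) (3,3) | (3,1) (2,1) (2,2) (3,2) (4,2) (4,3) (3,3) | (3,1) (4,1) (4,2) (3,2) (2,2) (2,3) (3,3) | (3,1) (3,2) (2,2) (1,2) (1,3) (2,3) (3,3).
That gives 7 routes.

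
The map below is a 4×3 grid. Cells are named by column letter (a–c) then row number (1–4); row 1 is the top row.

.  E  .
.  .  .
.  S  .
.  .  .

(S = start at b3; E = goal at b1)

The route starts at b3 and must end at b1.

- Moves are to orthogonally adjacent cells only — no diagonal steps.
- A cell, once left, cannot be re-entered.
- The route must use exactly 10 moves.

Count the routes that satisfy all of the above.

Need simple routes of exactly 10 moves from b3 to b1 (Manhattan distance 2, so 4 moves are spent on a detour and 4 undoing it).
Enumerating: b3 b2 a2 a3 a4 b4 c4 c3 c2 c1 b1 | b3 b2 c2 c3 c4 b4 a4 a3 a2 a1 b1 | b3 a3 a4 b4 c4 c3 c2 b2 a2 a1 b1 | b3 c3 c4 b4 a4 a3 a2 b2 c2 c1 b1.
That gives 4 routes.

4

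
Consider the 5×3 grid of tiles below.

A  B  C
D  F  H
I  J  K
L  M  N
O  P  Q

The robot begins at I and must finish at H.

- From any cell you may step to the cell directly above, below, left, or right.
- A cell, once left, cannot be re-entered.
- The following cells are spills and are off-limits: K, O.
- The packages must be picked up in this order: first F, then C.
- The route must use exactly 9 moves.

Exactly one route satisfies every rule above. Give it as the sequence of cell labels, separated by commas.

I, L, M, J, F, D, A, B, C, H

The waypoints must appear in the order F, C, with no cell reused.
Route from I: down 1 to L, right 1 to M, up 2 to F, left 1 to D, up 1 to A, right 2 to C, down 1 to H — 9 moves in all.
Check: order respected (F at step 4, C at step 8); 9 moves as required.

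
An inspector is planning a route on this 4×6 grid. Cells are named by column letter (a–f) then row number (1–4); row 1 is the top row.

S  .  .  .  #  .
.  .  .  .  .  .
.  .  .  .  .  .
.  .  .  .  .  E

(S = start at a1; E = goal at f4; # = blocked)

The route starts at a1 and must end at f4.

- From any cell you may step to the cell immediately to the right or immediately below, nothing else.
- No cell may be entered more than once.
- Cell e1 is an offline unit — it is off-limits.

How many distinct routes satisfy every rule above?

A right/down-only route from a1 to f4 makes exactly 3 down-moves and 5 right-moves in some order.
With no other constraints that would be C(8,3) = 56 routes.
Subtract routes through each blocked cell (inclusion–exclusion for overlaps): − through e1: 4 → 52.
That gives 52 routes.

52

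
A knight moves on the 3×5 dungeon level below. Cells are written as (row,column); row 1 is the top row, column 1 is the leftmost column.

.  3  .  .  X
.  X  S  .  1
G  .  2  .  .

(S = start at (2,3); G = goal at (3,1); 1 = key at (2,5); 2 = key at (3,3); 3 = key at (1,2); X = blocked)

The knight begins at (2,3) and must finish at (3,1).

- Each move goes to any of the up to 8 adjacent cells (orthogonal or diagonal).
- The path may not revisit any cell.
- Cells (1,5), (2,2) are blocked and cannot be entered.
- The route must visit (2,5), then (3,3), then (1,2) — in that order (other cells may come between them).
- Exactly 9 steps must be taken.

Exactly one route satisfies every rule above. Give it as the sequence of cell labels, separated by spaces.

(2,3) (1,4) (2,5) (3,4) (3,3) (2,4) (1,3) (1,2) (2,1) (3,1)

The waypoints must appear in the order (2,5), (3,3), (1,2), with no cell reused.
Route from (2,3): up-right 1 to (1,4), down-right 1 to (2,5), down-left 1 to (3,4), left 1 to (3,3), up-right 1 to (2,4), up-left 1 to (1,3), left 1 to (1,2), down-left 1 to (2,1), down 1 to (3,1) — 9 moves in all.
Check: order respected (1 at step 2, 2 at step 4, 3 at step 7); 9 moves as required.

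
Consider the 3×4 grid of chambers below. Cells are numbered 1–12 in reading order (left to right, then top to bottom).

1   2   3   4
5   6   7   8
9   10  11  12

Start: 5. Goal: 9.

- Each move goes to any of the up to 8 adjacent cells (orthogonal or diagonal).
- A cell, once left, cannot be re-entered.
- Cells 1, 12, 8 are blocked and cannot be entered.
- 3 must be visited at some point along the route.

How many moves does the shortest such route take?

4

Any route passes through 3 somewhere between 5 and 9. Summing Chebyshev distances along the two legs (5 → 3 → 9) gives a lower bound of 2 + 2 = 4 moves.
A route of 4 moves achieves this: 5 → 2 → 3 → 6 → 9.
Since 4 matches the lower bound, it is optimal.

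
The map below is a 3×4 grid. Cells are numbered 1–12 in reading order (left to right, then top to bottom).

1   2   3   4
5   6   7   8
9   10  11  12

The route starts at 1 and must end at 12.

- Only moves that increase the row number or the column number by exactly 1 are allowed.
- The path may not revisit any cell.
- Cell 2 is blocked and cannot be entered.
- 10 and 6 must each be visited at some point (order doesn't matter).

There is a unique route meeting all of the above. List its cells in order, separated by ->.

Moves only go right or down, so the column and row indices never decrease.
Route from 1: down to 5, right to 6, down to 10, 2× right (reaching 12) — 5 moves in all.
Check: all required cells visited.

1 -> 5 -> 6 -> 10 -> 11 -> 12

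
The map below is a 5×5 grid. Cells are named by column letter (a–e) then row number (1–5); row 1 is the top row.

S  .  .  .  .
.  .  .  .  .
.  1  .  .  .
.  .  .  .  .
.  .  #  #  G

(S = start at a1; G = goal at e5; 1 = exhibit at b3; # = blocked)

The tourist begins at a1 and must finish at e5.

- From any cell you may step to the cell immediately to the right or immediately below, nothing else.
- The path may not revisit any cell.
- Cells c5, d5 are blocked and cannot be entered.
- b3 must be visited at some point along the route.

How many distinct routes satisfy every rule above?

12

A right/down-only route from a1 to e5 makes exactly 4 down-moves and 4 right-moves in some order.
With no other constraints that would be C(8,4) = 70 routes.
Split at b3 and multiply the segment counts (each segment already excludes blocked cells): a1→b3: 3; b3→e5: 4; product = 12.
That gives 12 routes.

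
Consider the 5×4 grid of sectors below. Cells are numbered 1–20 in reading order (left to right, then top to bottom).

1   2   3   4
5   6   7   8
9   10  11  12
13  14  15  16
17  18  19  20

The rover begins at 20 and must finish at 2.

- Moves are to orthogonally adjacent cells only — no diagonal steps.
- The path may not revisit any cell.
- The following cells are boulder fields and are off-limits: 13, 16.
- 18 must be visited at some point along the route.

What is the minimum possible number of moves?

Any route passes through 18 somewhere between 20 and 2. Summing Manhattan distances along the two legs (20 → 18 → 2) gives a lower bound of 2 + 4 = 6 moves.
A route of 6 moves achieves this: 20 → 19 → 18 → 14 → 10 → 6 → 2.
Since 6 matches the lower bound, it is optimal.

6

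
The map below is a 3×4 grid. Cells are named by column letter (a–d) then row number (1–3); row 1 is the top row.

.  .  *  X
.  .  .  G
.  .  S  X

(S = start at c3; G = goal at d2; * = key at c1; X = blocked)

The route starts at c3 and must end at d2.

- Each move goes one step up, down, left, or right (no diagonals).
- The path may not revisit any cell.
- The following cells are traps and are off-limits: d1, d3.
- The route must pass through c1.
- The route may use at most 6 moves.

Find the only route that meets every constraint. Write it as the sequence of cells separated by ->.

c3 -> b3 -> b2 -> b1 -> c1 -> c2 -> d2

The 6-move cap with required stops at c1 leaves no slack for detours.
Route from c3: left to b3, 2× up (reaching b1), right to c1, down to c2, right to d2 — 6 moves in all.
Check: all required cells visited; 6 ≤ 6 moves.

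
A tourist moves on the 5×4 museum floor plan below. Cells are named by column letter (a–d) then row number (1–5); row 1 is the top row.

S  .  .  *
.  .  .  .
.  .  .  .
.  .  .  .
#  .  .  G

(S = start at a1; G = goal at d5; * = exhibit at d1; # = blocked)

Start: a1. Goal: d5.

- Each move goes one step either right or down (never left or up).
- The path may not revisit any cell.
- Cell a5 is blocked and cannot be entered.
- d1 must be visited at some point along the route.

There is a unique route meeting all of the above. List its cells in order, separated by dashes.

a1 - b1 - c1 - d1 - d2 - d3 - d4 - d5

Moves only go right or down, so the column and row indices never decrease.
Route from a1: 3× right (reaching d1), 4× down (reaching d5) — 7 moves in all.
Check: all required cells visited.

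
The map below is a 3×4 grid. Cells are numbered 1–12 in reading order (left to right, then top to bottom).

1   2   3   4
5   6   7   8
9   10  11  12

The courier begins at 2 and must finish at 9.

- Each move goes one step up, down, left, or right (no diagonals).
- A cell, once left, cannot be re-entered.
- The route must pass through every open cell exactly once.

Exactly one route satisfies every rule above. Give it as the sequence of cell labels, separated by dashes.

2 - 1 - 5 - 6 - 7 - 3 - 4 - 8 - 12 - 11 - 10 - 9

Need to visit all 12 open cells exactly once, starting at 2 and ending at 9.
Cell 12 has only two open neighbours (8 and 11), so the path must pass straight through it: one of those is the cell it's entered from and the other is where it exits.
Route from 2: left to 1, down to 5, 2× right (reaching 7), up to 3, right to 4, 2× down (reaching 12), 3× left (reaching 9) — 11 moves in all.
Check: all 12 open cells covered.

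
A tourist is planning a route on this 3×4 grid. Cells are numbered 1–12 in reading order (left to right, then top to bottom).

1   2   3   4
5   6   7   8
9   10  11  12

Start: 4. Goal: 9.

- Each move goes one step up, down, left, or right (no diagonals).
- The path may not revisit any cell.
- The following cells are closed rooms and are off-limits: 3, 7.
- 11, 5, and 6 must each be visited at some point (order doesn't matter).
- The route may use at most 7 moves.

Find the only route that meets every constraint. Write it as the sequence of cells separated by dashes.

4 - 8 - 12 - 11 - 10 - 6 - 5 - 9

The budget equals the shortest possible length, so every move has to be on a shortest route through the required cells.
Route from 4: 2× down (reaching 12), 2× left (reaching 10), up to 6, left to 5, down to 9 — 7 moves in all.
Check: all required cells visited; 7 ≤ 7 moves.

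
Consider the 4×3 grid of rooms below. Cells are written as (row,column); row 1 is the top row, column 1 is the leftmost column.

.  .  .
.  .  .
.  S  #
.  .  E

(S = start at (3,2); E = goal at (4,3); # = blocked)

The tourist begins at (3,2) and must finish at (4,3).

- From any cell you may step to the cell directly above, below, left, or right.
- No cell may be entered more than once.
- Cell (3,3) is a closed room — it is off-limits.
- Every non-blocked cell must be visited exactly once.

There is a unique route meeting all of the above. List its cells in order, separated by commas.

(3,2), (2,2), (2,3), (1,3), (1,2), (1,1), (2,1), (3,1), (4,1), (4,2), (4,3)

Need to visit all 11 open cells exactly once, starting at (3,2) and ending at (4,3).
Route from (3,2): up 1 to (2,2), right 1 to (2,3), up 1 to (1,3), left 2 to (1,1), down 3 to (4,1), right 2 to (4,3) — 10 moves in all.
Check: all 11 open cells covered.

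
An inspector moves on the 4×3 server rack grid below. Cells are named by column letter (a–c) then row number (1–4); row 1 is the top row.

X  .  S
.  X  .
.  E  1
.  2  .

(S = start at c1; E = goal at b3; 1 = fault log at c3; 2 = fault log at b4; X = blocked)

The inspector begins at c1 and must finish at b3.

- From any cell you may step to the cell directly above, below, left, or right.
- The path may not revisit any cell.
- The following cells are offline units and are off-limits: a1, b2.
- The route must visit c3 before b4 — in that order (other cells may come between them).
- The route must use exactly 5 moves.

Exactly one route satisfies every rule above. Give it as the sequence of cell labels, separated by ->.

The waypoints must appear in the order c3, b4, with no cell reused.
Route from c1: 3× down (reaching c4), left to b4, up to b3 — 5 moves in all.
Check: order respected (1 at step 2, 2 at step 4); 5 moves as required.

c1 -> c2 -> c3 -> c4 -> b4 -> b3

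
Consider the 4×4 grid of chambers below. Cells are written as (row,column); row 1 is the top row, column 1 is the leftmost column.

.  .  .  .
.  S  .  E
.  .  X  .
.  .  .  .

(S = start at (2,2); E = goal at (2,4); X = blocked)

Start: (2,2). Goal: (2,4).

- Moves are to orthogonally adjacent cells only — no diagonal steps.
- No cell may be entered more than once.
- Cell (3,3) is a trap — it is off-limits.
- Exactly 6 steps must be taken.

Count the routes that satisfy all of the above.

Need simple routes of exactly 6 moves from (2,2) to (2,4) (Manhattan distance 2, so 2 moves are spent on a detour and 2 undoing it).
Enumerating: (2,2) (3,2) (4,2) (4,3) (4,4) (3,4) (2,4) | (2,2) (2,1) (1,1) (1,2) (1,3) (2,3) (2,4) | (2,2) (2,1) (1,1) (1,2) (1,3) (1,4) (2,4).
That gives 3 routes.

3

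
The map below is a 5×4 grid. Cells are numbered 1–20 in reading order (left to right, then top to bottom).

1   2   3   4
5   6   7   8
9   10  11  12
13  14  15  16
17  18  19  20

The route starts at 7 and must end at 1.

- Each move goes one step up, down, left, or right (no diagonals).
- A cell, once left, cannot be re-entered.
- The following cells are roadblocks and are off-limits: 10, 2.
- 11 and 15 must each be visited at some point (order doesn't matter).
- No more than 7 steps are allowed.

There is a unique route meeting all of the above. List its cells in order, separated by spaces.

7 11 15 14 13 9 5 1

The budget equals the shortest possible length, so every move has to be on a shortest route through the required cells.
Route from 7: down 2 to 15, left 2 to 13, up 3 to 1 — 7 moves in all.
Check: all required cells visited; 7 ≤ 7 moves.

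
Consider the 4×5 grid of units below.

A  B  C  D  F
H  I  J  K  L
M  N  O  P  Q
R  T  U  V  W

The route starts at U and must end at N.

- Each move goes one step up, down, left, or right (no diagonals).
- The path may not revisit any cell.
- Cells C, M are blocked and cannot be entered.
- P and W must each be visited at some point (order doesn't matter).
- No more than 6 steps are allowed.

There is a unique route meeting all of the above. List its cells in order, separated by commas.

Any route must reach P and W and still end at N within 6 moves, so the order of the required stops is forced.
Route from U: 2× right (reaching W), up to Q, 3× left (reaching N) — 6 moves in all.
Check: all required cells visited; 6 ≤ 6 moves.

U, V, W, Q, P, O, N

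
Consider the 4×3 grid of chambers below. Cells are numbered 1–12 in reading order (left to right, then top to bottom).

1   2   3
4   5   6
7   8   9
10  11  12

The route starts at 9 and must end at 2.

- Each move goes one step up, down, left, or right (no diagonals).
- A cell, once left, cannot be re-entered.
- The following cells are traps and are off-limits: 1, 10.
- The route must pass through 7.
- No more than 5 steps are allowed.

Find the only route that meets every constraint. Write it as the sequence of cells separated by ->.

Any route must reach 7 and still end at 2 within 5 moves, so the order of the required stops is forced.
Route from 9: left 2 to 7, up 1 to 4, right 1 to 5, up 1 to 2 — 5 moves in all.
Check: all required cells visited; 5 ≤ 5 moves.

9 -> 8 -> 7 -> 4 -> 5 -> 2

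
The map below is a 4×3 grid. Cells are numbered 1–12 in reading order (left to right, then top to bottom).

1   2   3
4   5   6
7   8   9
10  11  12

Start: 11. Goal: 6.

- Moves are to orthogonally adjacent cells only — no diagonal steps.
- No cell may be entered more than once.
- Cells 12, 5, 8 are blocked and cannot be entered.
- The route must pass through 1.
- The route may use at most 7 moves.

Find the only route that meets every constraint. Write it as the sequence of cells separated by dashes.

Any route must reach 1 and still end at 6 within 7 moves, so the order of the required stops is forced.
Route from 11: left to 10, 3× up (reaching 1), 2× right (reaching 3), down to 6 — 7 moves in all.
Check: all required cells visited; 7 ≤ 7 moves.

11 - 10 - 7 - 4 - 1 - 2 - 3 - 6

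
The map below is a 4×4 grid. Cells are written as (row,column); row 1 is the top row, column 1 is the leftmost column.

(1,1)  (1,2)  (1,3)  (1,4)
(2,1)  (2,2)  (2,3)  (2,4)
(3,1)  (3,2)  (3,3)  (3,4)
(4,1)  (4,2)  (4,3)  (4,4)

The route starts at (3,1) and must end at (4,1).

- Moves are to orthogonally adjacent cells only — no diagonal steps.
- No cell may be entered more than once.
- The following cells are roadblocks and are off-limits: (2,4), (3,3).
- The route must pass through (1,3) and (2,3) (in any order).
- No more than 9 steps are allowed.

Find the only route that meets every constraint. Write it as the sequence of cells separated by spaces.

The budget equals the shortest possible length, so every move has to be on a shortest route through the required cells.
Route from (3,1): up 2 to (1,1), right 2 to (1,3), down 1 to (2,3), left 1 to (2,2), down 2 to (4,2), left 1 to (4,1) — 9 moves in all.
Check: all required cells visited; 9 ≤ 9 moves.

(3,1) (2,1) (1,1) (1,2) (1,3) (2,3) (2,2) (3,2) (4,2) (4,1)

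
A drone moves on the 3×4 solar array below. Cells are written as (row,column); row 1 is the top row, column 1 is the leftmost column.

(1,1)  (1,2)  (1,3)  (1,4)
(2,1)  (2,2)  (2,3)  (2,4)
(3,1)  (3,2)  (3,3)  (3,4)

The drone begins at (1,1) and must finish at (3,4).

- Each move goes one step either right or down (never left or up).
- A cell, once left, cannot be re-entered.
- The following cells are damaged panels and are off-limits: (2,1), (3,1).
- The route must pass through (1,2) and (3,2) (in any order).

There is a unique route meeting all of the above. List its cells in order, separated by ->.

Moves only go right or down, so the column and row indices never decrease.
Route from (1,1): right to (1,2), 2× down (reaching (3,2)), 2× right (reaching (3,4)) — 5 moves in all.
Check: all required cells visited.

(1,1) -> (1,2) -> (2,2) -> (3,2) -> (3,3) -> (3,4)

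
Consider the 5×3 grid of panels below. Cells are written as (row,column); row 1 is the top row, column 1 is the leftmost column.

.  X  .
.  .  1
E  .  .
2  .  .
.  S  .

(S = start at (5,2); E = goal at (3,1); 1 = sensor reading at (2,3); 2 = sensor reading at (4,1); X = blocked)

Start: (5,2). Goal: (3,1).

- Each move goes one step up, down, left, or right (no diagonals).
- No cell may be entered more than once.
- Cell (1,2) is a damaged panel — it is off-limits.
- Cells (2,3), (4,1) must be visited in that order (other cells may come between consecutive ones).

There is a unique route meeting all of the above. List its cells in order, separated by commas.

(5,2), (5,3), (4,3), (3,3), (2,3), (2,2), (3,2), (4,2), (4,1), (3,1)

The waypoints must appear in the order (2,3), (4,1), with no cell reused.
Route from (5,2): right 1 to (5,3), up 3 to (2,3), left 1 to (2,2), down 2 to (4,2), left 1 to (4,1), up 1 to (3,1) — 9 moves in all.
Check: order respected (1 at step 4, 2 at step 8).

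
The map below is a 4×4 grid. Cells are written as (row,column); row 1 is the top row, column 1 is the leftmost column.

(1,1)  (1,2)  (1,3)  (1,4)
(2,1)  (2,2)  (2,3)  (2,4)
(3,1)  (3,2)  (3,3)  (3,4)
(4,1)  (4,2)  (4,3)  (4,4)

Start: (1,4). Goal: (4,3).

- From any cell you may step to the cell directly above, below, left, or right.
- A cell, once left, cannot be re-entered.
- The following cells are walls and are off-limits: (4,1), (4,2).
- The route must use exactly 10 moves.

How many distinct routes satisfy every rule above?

Need simple routes of exactly 10 moves from (1,4) to (4,3) (Manhattan distance 4, so 3 moves are spent on a detour and 3 undoing it).
Branch systematically from the start, pruning whenever the remaining move budget drops below the Manhattan distance to (4,3) or differs from it in parity. Grouping the completions by first move — via (2,4): 6; via (1,3): 10 — and summing: 6 + 10 = 16.
That gives 16 routes.

16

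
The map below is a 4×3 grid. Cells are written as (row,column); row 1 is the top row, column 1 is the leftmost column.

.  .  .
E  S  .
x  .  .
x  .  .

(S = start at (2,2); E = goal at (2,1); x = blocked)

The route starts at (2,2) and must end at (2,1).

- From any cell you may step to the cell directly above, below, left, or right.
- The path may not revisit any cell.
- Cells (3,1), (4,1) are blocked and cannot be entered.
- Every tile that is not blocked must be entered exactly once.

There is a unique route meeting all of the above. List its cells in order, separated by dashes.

(2,2) - (3,2) - (4,2) - (4,3) - (3,3) - (2,3) - (1,3) - (1,2) - (1,1) - (2,1)

Need to visit all 10 open cells exactly once, starting at (2,2) and ending at (2,1).
Cell (4,3) has only two open neighbours ((3,3) and (4,2)), so the path must pass straight through it: one of those is the cell it's entered from and the other is where it exits.
Route from (2,2): down 2 to (4,2), right 1 to (4,3), up 3 to (1,3), left 2 to (1,1), down 1 to (2,1) — 9 moves in all.
Check: all 10 open cells covered.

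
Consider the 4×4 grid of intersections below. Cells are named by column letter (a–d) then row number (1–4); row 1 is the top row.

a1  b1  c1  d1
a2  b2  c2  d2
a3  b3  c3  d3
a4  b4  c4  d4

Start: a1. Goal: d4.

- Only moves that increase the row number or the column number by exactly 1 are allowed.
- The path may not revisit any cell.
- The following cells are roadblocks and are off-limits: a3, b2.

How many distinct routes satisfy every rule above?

4

A right/down-only route from a1 to d4 makes exactly 3 down-moves and 3 right-moves in some order.
With no other constraints that would be C(6,3) = 20 routes.
Subtract routes through each blocked cell (inclusion–exclusion for overlaps): − through b2: 12 − through a3: 4 → 4.
That gives 4 routes.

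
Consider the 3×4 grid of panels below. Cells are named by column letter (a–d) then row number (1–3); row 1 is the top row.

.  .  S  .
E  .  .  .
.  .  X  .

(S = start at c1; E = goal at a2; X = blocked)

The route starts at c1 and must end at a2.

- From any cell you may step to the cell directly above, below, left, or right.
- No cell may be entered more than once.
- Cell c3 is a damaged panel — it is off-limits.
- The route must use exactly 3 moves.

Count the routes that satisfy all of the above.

3

Need simple routes of exactly 3 moves from c1 to a2 (Manhattan distance 3, so 0 moves are spent on a detour and 0 undoing it).
Enumerating: c1 c2 b2 a2 | c1 b1 b2 a2 | c1 b1 a1 a2.
That gives 3 routes.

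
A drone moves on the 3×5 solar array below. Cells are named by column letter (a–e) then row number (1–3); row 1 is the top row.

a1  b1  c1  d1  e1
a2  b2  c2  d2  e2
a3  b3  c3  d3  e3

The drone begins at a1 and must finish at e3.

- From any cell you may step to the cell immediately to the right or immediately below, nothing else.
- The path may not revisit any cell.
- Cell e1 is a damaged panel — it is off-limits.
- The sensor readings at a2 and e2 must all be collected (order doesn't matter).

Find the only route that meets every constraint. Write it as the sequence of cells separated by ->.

Moves only go right or down, so the column and row indices never decrease.
Route from a1: down 1 to a2, right 4 to e2, down 1 to e3 — 6 moves in all.
Check: all required cells visited.

a1 -> a2 -> b2 -> c2 -> d2 -> e2 -> e3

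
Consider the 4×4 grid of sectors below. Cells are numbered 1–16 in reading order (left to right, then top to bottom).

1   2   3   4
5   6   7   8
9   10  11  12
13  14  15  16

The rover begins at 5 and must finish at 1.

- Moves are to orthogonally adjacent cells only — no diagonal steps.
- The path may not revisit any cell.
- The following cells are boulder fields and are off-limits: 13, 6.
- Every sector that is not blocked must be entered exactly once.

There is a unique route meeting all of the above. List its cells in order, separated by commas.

5, 9, 10, 14, 15, 16, 12, 11, 7, 8, 4, 3, 2, 1

Need to visit all 14 open cells exactly once, starting at 5 and ending at 1.
Cell 9 has only two open neighbours (5 and 10), so the path must pass straight through it: one of those is the cell it's entered from and the other is where it exits.
Route from 5: down 1 to 9, right 1 to 10, down 1 to 14, right 2 to 16, up 1 to 12, left 1 to 11, up 1 to 7, right 1 to 8, up 1 to 4, left 3 to 1 — 13 moves in all.
Check: all 14 open cells covered.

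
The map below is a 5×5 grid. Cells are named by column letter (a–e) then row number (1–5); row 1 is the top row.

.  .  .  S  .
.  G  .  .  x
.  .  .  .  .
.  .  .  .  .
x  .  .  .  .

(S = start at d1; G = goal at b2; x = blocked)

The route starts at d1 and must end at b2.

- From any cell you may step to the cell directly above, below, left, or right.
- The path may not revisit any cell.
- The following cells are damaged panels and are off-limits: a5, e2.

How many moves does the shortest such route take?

The Manhattan distance from d1 to b2 is |1−2| + |4−2| = 3, so at least 3 moves are needed.
A route of 3 moves achieves this: d1 → d2 → c2 → b2.
Since 3 matches the lower bound, it is optimal.

3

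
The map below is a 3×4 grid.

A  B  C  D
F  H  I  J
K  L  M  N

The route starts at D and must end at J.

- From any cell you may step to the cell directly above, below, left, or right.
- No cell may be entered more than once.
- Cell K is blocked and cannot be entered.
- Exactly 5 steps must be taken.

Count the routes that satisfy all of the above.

2

Need simple routes of exactly 5 moves from D to J (Manhattan distance 1, so 2 moves are spent on a detour and 2 undoing it).
Enumerating: D C I M N J | D C B H I J.
That gives 2 routes.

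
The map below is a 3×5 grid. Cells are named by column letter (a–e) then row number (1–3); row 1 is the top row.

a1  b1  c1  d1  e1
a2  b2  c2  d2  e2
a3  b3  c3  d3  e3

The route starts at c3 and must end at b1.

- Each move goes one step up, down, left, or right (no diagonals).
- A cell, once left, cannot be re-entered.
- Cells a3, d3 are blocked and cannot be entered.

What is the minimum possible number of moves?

3

The Manhattan distance from c3 to b1 is |3−1| + |3−2| = 3, so at least 3 moves are needed.
A route of 3 moves achieves this: c3 → c2 → c1 → b1.
Since 3 matches the lower bound, it is optimal.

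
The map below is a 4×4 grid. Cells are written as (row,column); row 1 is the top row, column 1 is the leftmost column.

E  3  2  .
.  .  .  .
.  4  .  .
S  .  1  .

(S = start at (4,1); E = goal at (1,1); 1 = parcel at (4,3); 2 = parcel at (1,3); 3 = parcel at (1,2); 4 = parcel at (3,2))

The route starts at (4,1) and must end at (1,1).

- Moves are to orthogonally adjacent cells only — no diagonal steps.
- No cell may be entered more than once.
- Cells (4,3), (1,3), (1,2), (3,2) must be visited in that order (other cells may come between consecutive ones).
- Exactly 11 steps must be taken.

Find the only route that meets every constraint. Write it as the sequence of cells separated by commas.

The waypoints must appear in the order (4,3), (1,3), (1,2), (3,2), with no cell reused.
Route from (4,1): 2× right (reaching (4,3)), 3× up (reaching (1,3)), left to (1,2), 2× down (reaching (3,2)), left to (3,1), 2× up (reaching (1,1)) — 11 moves in all.
Check: order respected (1 at step 2, 2 at step 5, 3 at step 6, 4 at step 8); 11 moves as required.

(4,1), (4,2), (4,3), (3,3), (2,3), (1,3), (1,2), (2,2), (3,2), (3,1), (2,1), (1,1)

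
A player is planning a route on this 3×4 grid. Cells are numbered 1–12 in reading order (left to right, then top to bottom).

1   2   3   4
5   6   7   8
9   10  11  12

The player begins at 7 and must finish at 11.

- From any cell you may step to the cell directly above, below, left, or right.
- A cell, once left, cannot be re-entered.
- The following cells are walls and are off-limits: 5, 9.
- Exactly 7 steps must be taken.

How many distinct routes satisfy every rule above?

Need simple routes of exactly 7 moves from 7 to 11 (Manhattan distance 1, so 3 moves are spent on a detour and 3 undoing it).
Enumerating: 7 6 2 3 4 8 12 11 | 7 8 4 3 2 6 10 11.
That gives 2 routes.

2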